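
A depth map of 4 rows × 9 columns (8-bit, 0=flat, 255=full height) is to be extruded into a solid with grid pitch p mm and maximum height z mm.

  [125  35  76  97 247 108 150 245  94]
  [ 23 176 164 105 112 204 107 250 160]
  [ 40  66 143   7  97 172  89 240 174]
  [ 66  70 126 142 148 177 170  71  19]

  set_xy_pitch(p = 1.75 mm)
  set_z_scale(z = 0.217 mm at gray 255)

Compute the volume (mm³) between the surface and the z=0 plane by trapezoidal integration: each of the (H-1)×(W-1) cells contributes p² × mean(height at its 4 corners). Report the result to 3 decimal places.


8.177

height_mm = gray/255 × 0.217; cell vol = 1.75² × mean(4 corners)
unit = 1.75² × 0.217 / (4×255) = 0.000651532 mm³ per gray-sum
row 0: Σ corner-gray over 8 cells = 4554  → 2.9671
row 1: Σ corner-gray over 8 cells = 4261  → 2.7762
row 2: Σ corner-gray over 8 cells = 3735  → 2.4335
Σ rows: total corner-gray = 12550  → 8.1767 mm³


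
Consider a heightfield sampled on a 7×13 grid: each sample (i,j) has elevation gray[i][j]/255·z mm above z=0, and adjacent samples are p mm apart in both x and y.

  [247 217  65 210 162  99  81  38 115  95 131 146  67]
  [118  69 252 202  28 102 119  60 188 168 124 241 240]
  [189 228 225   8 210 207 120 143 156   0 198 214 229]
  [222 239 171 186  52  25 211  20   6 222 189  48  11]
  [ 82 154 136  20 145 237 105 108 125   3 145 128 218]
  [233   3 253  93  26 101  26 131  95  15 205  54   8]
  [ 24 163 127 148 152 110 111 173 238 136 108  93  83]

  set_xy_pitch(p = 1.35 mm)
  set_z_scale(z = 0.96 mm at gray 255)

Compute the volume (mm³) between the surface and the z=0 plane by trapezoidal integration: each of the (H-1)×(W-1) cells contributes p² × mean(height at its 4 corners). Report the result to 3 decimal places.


height_mm = gray/255 × 0.96; cell vol = 1.35² × mean(4 corners)
unit = 1.35² × 0.96 / (4×255) = 0.00171529 mm³ per gray-sum
row 0: Σ corner-gray over 12 cells = 6496  → 11.1426
row 1: Σ corner-gray over 12 cells = 7300  → 12.5216
row 2: Σ corner-gray over 12 cells = 6807  → 11.6760
row 3: Σ corner-gray over 12 cells = 5883  → 10.0911
row 4: Σ corner-gray over 12 cells = 5157  → 8.8458
row 5: Σ corner-gray over 12 cells = 5470  → 9.3827
Σ rows: total corner-gray = 37113  → 63.6597 mm³

63.660


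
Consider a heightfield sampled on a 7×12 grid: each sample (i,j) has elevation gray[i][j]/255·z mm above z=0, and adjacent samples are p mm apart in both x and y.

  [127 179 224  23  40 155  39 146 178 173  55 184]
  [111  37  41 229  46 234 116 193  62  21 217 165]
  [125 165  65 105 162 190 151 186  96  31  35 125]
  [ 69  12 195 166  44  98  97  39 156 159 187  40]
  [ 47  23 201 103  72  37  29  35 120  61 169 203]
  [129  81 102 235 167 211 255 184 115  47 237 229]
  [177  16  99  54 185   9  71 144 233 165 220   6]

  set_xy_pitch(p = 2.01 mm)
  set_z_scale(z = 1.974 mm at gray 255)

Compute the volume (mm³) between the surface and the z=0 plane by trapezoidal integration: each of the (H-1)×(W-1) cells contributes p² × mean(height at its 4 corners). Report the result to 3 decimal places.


249.200

height_mm = gray/255 × 1.974; cell vol = 2.01² × mean(4 corners)
unit = 2.01² × 1.974 / (4×255) = 0.00781878 mm³ per gray-sum
row 0: Σ corner-gray over 11 cells = 5403  → 42.2449
row 1: Σ corner-gray over 11 cells = 5290  → 41.3614
row 2: Σ corner-gray over 11 cells = 5037  → 39.3832
row 3: Σ corner-gray over 11 cells = 4365  → 34.1290
row 4: Σ corner-gray over 11 cells = 5576  → 43.5975
row 5: Σ corner-gray over 11 cells = 6201  → 48.4843
Σ rows: total corner-gray = 31872  → 249.2002 mm³


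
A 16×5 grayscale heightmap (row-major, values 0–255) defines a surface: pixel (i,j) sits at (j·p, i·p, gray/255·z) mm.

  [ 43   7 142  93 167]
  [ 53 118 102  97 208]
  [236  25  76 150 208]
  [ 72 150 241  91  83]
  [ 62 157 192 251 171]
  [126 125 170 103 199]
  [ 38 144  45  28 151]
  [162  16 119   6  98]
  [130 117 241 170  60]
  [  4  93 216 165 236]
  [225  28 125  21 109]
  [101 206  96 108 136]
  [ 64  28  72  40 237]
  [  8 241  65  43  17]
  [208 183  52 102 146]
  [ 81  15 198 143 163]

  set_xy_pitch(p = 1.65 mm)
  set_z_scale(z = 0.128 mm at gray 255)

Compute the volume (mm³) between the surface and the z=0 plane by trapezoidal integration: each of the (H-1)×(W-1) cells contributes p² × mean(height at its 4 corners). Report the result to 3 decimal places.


height_mm = gray/255 × 0.128; cell vol = 1.65² × mean(4 corners)
unit = 1.65² × 0.128 / (4×255) = 0.000341647 mm³ per gray-sum
row 0: Σ corner-gray over 4 cells = 1589  → 0.5429
row 1: Σ corner-gray over 4 cells = 1841  → 0.6290
row 2: Σ corner-gray over 4 cells = 2065  → 0.7055
row 3: Σ corner-gray over 4 cells = 2552  → 0.8719
row 4: Σ corner-gray over 4 cells = 2554  → 0.8726
row 5: Σ corner-gray over 4 cells = 1744  → 0.5958
row 6: Σ corner-gray over 4 cells = 1165  → 0.3980
row 7: Σ corner-gray over 4 cells = 1788  → 0.6109
row 8: Σ corner-gray over 4 cells = 2434  → 0.8316
row 9: Σ corner-gray over 4 cells = 1870  → 0.6389
row 10: Σ corner-gray over 4 cells = 1739  → 0.5941
row 11: Σ corner-gray over 4 cells = 1638  → 0.5596
row 12: Σ corner-gray over 4 cells = 1304  → 0.4455
row 13: Σ corner-gray over 4 cells = 1751  → 0.5982
row 14: Σ corner-gray over 4 cells = 1984  → 0.6778
Σ rows: total corner-gray = 28018  → 9.5723 mm³

9.572


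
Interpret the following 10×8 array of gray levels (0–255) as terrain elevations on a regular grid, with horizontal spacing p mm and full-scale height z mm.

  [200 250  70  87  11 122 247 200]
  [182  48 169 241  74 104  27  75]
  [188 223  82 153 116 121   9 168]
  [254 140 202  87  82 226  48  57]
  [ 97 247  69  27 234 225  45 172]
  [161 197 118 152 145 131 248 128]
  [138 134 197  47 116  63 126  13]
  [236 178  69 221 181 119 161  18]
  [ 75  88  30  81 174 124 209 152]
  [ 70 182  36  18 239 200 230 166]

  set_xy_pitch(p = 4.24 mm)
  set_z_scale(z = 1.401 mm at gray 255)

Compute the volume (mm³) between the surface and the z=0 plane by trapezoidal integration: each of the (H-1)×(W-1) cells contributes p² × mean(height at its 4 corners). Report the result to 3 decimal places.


height_mm = gray/255 × 1.401; cell vol = 4.24² × mean(4 corners)
unit = 4.24² × 1.401 / (4×255) = 0.0246928 mm³ per gray-sum
row 0: Σ corner-gray over 7 cells = 3557  → 87.8322
row 1: Σ corner-gray over 7 cells = 3347  → 82.6467
row 2: Σ corner-gray over 7 cells = 3645  → 90.0051
row 3: Σ corner-gray over 7 cells = 3844  → 94.9190
row 4: Σ corner-gray over 7 cells = 4234  → 104.5492
row 5: Σ corner-gray over 7 cells = 3788  → 93.5362
row 6: Σ corner-gray over 7 cells = 3629  → 89.6100
row 7: Σ corner-gray over 7 cells = 3751  → 92.6226
row 8: Σ corner-gray over 7 cells = 3685  → 90.9928
Σ rows: total corner-gray = 33480  → 826.7137 mm³

826.714


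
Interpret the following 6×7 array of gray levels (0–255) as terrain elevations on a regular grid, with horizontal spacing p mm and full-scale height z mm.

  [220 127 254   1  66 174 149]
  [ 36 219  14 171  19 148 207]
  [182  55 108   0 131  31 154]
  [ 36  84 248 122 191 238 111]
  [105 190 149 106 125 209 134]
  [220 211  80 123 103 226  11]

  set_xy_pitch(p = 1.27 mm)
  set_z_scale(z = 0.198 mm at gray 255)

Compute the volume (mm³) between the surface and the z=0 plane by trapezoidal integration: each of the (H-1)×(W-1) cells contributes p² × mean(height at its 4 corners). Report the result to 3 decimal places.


height_mm = gray/255 × 0.198; cell vol = 1.27² × mean(4 corners)
unit = 1.27² × 0.198 / (4×255) = 0.000313092 mm³ per gray-sum
row 0: Σ corner-gray over 6 cells = 2998  → 0.9387
row 1: Σ corner-gray over 6 cells = 2371  → 0.7423
row 2: Σ corner-gray over 6 cells = 2899  → 0.9077
row 3: Σ corner-gray over 6 cells = 3710  → 1.1616
row 4: Σ corner-gray over 6 cells = 3514  → 1.1002
Σ rows: total corner-gray = 15492  → 4.8504 mm³

4.850


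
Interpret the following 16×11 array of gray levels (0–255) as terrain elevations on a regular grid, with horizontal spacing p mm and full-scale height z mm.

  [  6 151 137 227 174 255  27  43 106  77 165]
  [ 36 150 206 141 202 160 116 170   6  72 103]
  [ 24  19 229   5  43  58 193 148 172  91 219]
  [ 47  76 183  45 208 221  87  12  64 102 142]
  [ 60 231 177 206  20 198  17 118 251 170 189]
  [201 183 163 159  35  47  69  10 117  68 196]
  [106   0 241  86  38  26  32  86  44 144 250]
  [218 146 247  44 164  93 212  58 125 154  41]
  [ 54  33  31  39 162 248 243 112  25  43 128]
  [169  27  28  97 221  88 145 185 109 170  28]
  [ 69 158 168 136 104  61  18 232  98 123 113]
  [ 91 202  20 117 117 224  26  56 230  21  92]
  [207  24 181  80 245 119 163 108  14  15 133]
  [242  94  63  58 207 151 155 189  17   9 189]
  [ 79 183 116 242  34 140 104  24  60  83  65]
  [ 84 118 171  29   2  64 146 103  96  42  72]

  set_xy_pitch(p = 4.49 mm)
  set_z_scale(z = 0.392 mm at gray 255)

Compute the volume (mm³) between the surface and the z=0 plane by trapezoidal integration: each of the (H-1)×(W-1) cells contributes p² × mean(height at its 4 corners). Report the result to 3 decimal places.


height_mm = gray/255 × 0.392; cell vol = 4.49² × mean(4 corners)
unit = 4.49² × 0.392 / (4×255) = 0.0077478 mm³ per gray-sum
row 0: Σ corner-gray over 10 cells = 5150  → 39.9012
row 1: Σ corner-gray over 10 cells = 4744  → 36.7556
row 2: Σ corner-gray over 10 cells = 4344  → 33.6565
row 3: Σ corner-gray over 10 cells = 5210  → 40.3661
row 4: Σ corner-gray over 10 cells = 5124  → 39.6997
row 5: Σ corner-gray over 10 cells = 3849  → 29.8213
row 6: Σ corner-gray over 10 cells = 4495  → 34.8264
row 7: Σ corner-gray over 10 cells = 4799  → 37.1817
row 8: Σ corner-gray over 10 cells = 4391  → 34.0206
row 9: Σ corner-gray over 10 cells = 4715  → 36.5309
row 10: Σ corner-gray over 10 cells = 4587  → 35.5392
row 11: Σ corner-gray over 10 cells = 4447  → 34.4545
row 12: Σ corner-gray over 10 cells = 4555  → 35.2912
row 13: Σ corner-gray over 10 cells = 4433  → 34.3460
row 14: Σ corner-gray over 10 cells = 3814  → 29.5501
Σ rows: total corner-gray = 68657  → 531.9409 mm³

531.941


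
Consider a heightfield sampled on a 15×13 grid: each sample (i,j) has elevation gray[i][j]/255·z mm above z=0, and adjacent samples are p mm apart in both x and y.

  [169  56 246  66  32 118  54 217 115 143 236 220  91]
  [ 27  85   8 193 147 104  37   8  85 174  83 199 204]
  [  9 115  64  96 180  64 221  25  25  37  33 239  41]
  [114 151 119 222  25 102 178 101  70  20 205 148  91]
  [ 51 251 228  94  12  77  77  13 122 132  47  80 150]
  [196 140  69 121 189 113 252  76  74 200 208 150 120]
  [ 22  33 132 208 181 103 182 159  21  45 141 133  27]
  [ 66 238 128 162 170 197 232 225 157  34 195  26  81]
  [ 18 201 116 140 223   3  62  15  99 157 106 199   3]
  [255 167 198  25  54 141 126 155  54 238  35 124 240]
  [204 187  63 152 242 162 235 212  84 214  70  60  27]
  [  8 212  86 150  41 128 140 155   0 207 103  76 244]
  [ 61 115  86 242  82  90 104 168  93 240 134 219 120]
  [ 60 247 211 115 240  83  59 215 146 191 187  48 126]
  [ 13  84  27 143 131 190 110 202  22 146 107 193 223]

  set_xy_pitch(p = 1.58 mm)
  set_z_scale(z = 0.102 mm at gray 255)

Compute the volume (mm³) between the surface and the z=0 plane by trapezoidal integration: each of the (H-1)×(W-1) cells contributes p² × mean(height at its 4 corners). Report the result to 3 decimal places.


21.127

height_mm = gray/255 × 0.102; cell vol = 1.58² × mean(4 corners)
unit = 1.58² × 0.102 / (4×255) = 0.00024964 mm³ per gray-sum
row 0: Σ corner-gray over 12 cells = 5743  → 1.4337
row 1: Σ corner-gray over 12 cells = 4725  → 1.1795
row 2: Σ corner-gray over 12 cells = 5135  → 1.2819
row 3: Σ corner-gray over 12 cells = 5354  → 1.3366
row 4: Σ corner-gray over 12 cells = 5967  → 1.4896
row 5: Σ corner-gray over 12 cells = 6225  → 1.5540
row 6: Σ corner-gray over 12 cells = 6400  → 1.5977
row 7: Σ corner-gray over 12 cells = 6338  → 1.5822
row 8: Σ corner-gray over 12 cells = 5792  → 1.4459
row 9: Σ corner-gray over 12 cells = 6722  → 1.6781
row 10: Σ corner-gray over 12 cells = 6441  → 1.6079
row 11: Σ corner-gray over 12 cells = 6175  → 1.5415
row 12: Σ corner-gray over 12 cells = 6997  → 1.7467
row 13: Σ corner-gray over 12 cells = 6616  → 1.6516
Σ rows: total corner-gray = 84630  → 21.1270 mm³


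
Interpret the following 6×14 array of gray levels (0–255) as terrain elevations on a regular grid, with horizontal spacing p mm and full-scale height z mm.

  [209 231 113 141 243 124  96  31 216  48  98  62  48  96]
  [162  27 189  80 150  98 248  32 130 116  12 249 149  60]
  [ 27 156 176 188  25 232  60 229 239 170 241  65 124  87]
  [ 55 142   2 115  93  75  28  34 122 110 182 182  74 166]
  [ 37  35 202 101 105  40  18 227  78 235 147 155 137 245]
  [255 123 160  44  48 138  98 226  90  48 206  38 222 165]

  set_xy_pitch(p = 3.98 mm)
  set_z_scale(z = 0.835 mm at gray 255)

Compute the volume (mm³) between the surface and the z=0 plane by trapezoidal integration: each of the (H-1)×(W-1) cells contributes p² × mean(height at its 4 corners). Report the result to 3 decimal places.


418.626

height_mm = gray/255 × 0.835; cell vol = 3.98² × mean(4 corners)
unit = 3.98² × 0.835 / (4×255) = 0.0129674 mm³ per gray-sum
row 0: Σ corner-gray over 13 cells = 6389  → 82.8486
row 1: Σ corner-gray over 13 cells = 7106  → 92.1462
row 2: Σ corner-gray over 13 cells = 6463  → 83.8082
row 3: Σ corner-gray over 13 cells = 5781  → 74.9645
row 4: Σ corner-gray over 13 cells = 6544  → 84.8586
Σ rows: total corner-gray = 32283  → 418.6261 mm³


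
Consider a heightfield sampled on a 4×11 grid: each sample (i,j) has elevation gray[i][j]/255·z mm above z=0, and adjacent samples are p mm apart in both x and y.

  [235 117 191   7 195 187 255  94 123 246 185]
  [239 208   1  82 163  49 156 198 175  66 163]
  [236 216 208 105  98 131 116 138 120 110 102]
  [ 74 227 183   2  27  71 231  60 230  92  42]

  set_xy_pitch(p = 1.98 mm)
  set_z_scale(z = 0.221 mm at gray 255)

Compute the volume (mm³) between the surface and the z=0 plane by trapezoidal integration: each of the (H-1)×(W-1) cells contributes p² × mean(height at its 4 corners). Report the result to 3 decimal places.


height_mm = gray/255 × 0.221; cell vol = 1.98² × mean(4 corners)
unit = 1.98² × 0.221 / (4×255) = 0.00084942 mm³ per gray-sum
row 0: Σ corner-gray over 10 cells = 5848  → 4.9674
row 1: Σ corner-gray over 10 cells = 5420  → 4.6039
row 2: Σ corner-gray over 10 cells = 5184  → 4.4034
Σ rows: total corner-gray = 16452  → 13.9747 mm³

13.975


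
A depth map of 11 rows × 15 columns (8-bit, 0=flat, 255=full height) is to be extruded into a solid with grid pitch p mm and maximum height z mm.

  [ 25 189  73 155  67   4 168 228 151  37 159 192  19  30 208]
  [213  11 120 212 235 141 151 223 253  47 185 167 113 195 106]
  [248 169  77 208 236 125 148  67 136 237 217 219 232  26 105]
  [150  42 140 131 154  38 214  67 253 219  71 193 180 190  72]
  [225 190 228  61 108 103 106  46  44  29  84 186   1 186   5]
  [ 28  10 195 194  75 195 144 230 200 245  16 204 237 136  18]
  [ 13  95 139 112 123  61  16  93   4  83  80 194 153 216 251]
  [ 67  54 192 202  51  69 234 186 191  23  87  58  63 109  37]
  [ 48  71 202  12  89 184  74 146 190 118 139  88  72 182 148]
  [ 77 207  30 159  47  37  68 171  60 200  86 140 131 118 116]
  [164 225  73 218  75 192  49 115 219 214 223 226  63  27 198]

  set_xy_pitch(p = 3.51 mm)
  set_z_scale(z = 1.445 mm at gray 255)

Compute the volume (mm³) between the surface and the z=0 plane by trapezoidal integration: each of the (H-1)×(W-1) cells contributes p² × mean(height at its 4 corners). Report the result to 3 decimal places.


1271.433

height_mm = gray/255 × 1.445; cell vol = 3.51² × mean(4 corners)
unit = 3.51² × 1.445 / (4×255) = 0.0174535 mm³ per gray-sum
row 0: Σ corner-gray over 14 cells = 7602  → 132.6813
row 1: Σ corner-gray over 14 cells = 8972  → 156.5926
row 2: Σ corner-gray over 14 cells = 8553  → 149.2796
row 3: Σ corner-gray over 14 cells = 6980  → 121.8253
row 4: Σ corner-gray over 14 cells = 7182  → 125.3509
row 5: Σ corner-gray over 14 cells = 7210  → 125.8396
row 6: Σ corner-gray over 14 cells = 6144  → 107.2342
row 7: Σ corner-gray over 14 cells = 6472  → 112.9589
row 8: Σ corner-gray over 14 cells = 6431  → 112.2433
row 9: Σ corner-gray over 14 cells = 7301  → 127.4278
Σ rows: total corner-gray = 72847  → 1271.4333 mm³


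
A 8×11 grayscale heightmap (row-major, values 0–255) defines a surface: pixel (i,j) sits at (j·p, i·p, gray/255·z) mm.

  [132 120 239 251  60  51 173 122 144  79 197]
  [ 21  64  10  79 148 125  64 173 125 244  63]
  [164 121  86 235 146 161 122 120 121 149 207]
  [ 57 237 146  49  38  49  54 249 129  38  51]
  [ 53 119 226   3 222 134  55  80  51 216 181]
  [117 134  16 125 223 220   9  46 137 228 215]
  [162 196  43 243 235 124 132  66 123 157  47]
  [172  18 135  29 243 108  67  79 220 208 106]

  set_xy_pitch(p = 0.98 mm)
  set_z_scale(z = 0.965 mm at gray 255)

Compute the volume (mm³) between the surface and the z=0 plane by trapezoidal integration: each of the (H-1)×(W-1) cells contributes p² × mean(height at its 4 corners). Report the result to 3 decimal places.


32.124

height_mm = gray/255 × 0.965; cell vol = 0.98² × mean(4 corners)
unit = 0.98² × 0.965 / (4×255) = 0.000908614 mm³ per gray-sum
row 0: Σ corner-gray over 10 cells = 4955  → 4.5022
row 1: Σ corner-gray over 10 cells = 5041  → 4.5803
row 2: Σ corner-gray over 10 cells = 4979  → 4.5240
row 3: Σ corner-gray over 10 cells = 4532  → 4.1178
row 4: Σ corner-gray over 10 cells = 5054  → 4.5921
row 5: Σ corner-gray over 10 cells = 5455  → 4.9565
row 6: Σ corner-gray over 10 cells = 5339  → 4.8511
Σ rows: total corner-gray = 35355  → 32.1240 mm³


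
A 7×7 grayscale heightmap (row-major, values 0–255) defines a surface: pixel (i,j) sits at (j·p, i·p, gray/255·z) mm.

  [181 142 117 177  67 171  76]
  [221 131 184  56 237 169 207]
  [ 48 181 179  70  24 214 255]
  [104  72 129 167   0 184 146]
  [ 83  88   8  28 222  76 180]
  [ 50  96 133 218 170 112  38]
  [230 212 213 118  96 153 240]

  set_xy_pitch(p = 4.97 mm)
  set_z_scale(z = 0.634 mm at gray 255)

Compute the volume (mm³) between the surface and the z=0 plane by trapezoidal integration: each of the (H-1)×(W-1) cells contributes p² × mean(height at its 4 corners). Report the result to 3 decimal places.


290.408

height_mm = gray/255 × 0.634; cell vol = 4.97² × mean(4 corners)
unit = 4.97² × 0.634 / (4×255) = 0.0153533 mm³ per gray-sum
row 0: Σ corner-gray over 6 cells = 3587  → 55.0723
row 1: Σ corner-gray over 6 cells = 3621  → 55.5943
row 2: Σ corner-gray over 6 cells = 2993  → 45.9524
row 3: Σ corner-gray over 6 cells = 2461  → 37.7845
row 4: Σ corner-gray over 6 cells = 2653  → 40.7323
row 5: Σ corner-gray over 6 cells = 3600  → 55.2719
Σ rows: total corner-gray = 18915  → 290.4078 mm³


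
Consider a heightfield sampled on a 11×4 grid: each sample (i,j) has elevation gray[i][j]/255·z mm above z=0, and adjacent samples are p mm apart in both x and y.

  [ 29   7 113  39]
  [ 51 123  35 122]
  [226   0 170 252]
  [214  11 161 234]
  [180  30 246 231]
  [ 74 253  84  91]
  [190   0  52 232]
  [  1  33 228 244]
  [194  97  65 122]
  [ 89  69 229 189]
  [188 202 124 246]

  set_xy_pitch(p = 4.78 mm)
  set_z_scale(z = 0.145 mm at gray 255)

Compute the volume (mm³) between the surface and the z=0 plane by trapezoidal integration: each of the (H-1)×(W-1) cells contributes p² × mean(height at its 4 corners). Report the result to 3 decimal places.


48.104

height_mm = gray/255 × 0.145; cell vol = 4.78² × mean(4 corners)
unit = 4.78² × 0.145 / (4×255) = 0.00324806 mm³ per gray-sum
row 0: Σ corner-gray over 3 cells = 797  → 2.5887
row 1: Σ corner-gray over 3 cells = 1307  → 4.2452
row 2: Σ corner-gray over 3 cells = 1610  → 5.2294
row 3: Σ corner-gray over 3 cells = 1755  → 5.7003
row 4: Σ corner-gray over 3 cells = 1802  → 5.8530
row 5: Σ corner-gray over 3 cells = 1365  → 4.4336
row 6: Σ corner-gray over 3 cells = 1293  → 4.1997
row 7: Σ corner-gray over 3 cells = 1407  → 4.5700
row 8: Σ corner-gray over 3 cells = 1514  → 4.9176
row 9: Σ corner-gray over 3 cells = 1960  → 6.3662
Σ rows: total corner-gray = 14810  → 48.1037 mm³


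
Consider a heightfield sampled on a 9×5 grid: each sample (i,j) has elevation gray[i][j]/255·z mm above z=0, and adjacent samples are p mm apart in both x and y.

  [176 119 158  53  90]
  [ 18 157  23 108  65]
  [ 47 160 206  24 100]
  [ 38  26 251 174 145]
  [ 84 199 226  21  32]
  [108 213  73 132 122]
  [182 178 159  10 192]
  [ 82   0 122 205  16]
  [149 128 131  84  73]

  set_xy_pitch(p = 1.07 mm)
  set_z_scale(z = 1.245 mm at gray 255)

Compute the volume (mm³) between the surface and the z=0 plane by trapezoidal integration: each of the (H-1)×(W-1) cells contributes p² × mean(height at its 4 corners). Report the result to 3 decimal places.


height_mm = gray/255 × 1.245; cell vol = 1.07² × mean(4 corners)
unit = 1.07² × 1.245 / (4×255) = 0.00139745 mm³ per gray-sum
row 0: Σ corner-gray over 4 cells = 1585  → 2.2150
row 1: Σ corner-gray over 4 cells = 1586  → 2.2164
row 2: Σ corner-gray over 4 cells = 2012  → 2.8117
row 3: Σ corner-gray over 4 cells = 2093  → 2.9249
row 4: Σ corner-gray over 4 cells = 2074  → 2.8983
row 5: Σ corner-gray over 4 cells = 2134  → 2.9822
row 6: Σ corner-gray over 4 cells = 1820  → 2.5434
row 7: Σ corner-gray over 4 cells = 1660  → 2.3198
Σ rows: total corner-gray = 14964  → 20.9115 mm³

20.911


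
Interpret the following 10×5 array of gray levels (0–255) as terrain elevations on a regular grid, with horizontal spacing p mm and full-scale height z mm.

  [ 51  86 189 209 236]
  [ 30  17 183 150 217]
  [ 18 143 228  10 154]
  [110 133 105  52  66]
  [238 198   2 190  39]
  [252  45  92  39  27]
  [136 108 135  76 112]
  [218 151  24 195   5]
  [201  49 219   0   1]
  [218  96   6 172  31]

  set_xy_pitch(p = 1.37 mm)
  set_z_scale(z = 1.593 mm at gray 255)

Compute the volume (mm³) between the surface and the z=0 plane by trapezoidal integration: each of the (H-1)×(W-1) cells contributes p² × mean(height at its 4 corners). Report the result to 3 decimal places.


height_mm = gray/255 × 1.593; cell vol = 1.37² × mean(4 corners)
unit = 1.37² × 1.593 / (4×255) = 0.00293128 mm³ per gray-sum
row 0: Σ corner-gray over 4 cells = 2202  → 6.4547
row 1: Σ corner-gray over 4 cells = 1881  → 5.5137
row 2: Σ corner-gray over 4 cells = 1690  → 4.9539
row 3: Σ corner-gray over 4 cells = 1813  → 5.3144
row 4: Σ corner-gray over 4 cells = 1688  → 4.9480
row 5: Σ corner-gray over 4 cells = 1517  → 4.4467
row 6: Σ corner-gray over 4 cells = 1849  → 5.4199
row 7: Σ corner-gray over 4 cells = 1701  → 4.9861
row 8: Σ corner-gray over 4 cells = 1535  → 4.4995
Σ rows: total corner-gray = 15876  → 46.5369 mm³

46.537


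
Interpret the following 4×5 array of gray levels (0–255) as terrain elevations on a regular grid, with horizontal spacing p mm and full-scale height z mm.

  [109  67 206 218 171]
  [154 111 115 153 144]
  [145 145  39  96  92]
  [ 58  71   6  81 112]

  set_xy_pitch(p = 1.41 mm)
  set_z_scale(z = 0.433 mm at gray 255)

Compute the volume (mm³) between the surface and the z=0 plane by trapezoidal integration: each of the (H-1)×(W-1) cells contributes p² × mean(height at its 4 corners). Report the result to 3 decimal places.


4.603

height_mm = gray/255 × 0.433; cell vol = 1.41² × mean(4 corners)
unit = 1.41² × 0.433 / (4×255) = 0.000843968 mm³ per gray-sum
row 0: Σ corner-gray over 4 cells = 2318  → 1.9563
row 1: Σ corner-gray over 4 cells = 1853  → 1.5639
row 2: Σ corner-gray over 4 cells = 1283  → 1.0828
Σ rows: total corner-gray = 5454  → 4.6030 mm³


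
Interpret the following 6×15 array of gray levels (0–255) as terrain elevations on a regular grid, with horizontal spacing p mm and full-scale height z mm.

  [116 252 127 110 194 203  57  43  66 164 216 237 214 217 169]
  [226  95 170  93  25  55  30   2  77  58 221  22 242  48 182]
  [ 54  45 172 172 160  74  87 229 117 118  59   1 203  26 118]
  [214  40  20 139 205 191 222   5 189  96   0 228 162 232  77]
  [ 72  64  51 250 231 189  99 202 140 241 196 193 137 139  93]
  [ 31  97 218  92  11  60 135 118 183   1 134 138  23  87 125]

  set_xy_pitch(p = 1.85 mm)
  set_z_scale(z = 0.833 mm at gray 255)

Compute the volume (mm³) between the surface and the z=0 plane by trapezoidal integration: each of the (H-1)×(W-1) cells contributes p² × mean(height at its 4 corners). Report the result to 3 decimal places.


height_mm = gray/255 × 0.833; cell vol = 1.85² × mean(4 corners)
unit = 1.85² × 0.833 / (4×255) = 0.00279504 mm³ per gray-sum
row 0: Σ corner-gray over 14 cells = 7169  → 20.0377
row 1: Σ corner-gray over 14 cells = 5782  → 16.1609
row 2: Σ corner-gray over 14 cells = 6847  → 19.1377
row 3: Σ corner-gray over 14 cells = 8178  → 22.8579
row 4: Σ corner-gray over 14 cells = 7179  → 20.0656
Σ rows: total corner-gray = 35155  → 98.2597 mm³

98.260


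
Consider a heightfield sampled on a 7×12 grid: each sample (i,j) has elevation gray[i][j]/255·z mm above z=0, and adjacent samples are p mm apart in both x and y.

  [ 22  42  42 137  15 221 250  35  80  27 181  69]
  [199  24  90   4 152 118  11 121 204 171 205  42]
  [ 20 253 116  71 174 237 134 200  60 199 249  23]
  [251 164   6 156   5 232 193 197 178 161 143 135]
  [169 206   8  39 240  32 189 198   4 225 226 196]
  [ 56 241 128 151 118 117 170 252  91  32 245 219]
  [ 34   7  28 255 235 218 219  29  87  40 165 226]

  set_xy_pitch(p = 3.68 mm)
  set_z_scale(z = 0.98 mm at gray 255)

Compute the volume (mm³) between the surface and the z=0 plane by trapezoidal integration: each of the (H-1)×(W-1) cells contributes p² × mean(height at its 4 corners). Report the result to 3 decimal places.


470.450

height_mm = gray/255 × 0.98; cell vol = 3.68² × mean(4 corners)
unit = 3.68² × 0.98 / (4×255) = 0.0130113 mm³ per gray-sum
row 0: Σ corner-gray over 11 cells = 4592  → 59.7480
row 1: Σ corner-gray over 11 cells = 5870  → 76.3765
row 2: Σ corner-gray over 11 cells = 6685  → 86.9807
row 3: Σ corner-gray over 11 cells = 6355  → 82.6870
row 4: Σ corner-gray over 11 cells = 6464  → 84.1052
row 5: Σ corner-gray over 11 cells = 6191  → 80.5531
Σ rows: total corner-gray = 36157  → 470.4505 mm³


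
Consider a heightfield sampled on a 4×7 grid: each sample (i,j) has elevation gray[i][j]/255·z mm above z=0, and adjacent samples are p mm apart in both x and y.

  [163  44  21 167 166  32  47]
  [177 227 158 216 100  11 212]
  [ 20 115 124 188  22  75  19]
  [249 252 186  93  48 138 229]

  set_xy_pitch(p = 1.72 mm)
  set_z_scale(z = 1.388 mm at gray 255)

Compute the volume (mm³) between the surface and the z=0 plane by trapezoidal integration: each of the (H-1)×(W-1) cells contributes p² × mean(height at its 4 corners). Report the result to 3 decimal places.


height_mm = gray/255 × 1.388; cell vol = 1.72² × mean(4 corners)
unit = 1.72² × 1.388 / (4×255) = 0.00402574 mm³ per gray-sum
row 0: Σ corner-gray over 6 cells = 2883  → 11.6062
row 1: Σ corner-gray over 6 cells = 2900  → 11.6747
row 2: Σ corner-gray over 6 cells = 2999  → 12.0732
Σ rows: total corner-gray = 8782  → 35.3541 mm³

35.354


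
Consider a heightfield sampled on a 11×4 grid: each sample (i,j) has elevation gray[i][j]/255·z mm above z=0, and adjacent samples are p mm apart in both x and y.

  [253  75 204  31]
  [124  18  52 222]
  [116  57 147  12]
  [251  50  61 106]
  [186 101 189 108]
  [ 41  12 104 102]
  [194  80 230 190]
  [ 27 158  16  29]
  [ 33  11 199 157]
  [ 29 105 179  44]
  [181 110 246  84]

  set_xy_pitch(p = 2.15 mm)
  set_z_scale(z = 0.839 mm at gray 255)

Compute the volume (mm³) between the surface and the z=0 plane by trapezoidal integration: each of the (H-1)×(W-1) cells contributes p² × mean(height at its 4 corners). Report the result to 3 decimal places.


height_mm = gray/255 × 0.839; cell vol = 2.15² × mean(4 corners)
unit = 2.15² × 0.839 / (4×255) = 0.00380223 mm³ per gray-sum
row 0: Σ corner-gray over 3 cells = 1328  → 5.0494
row 1: Σ corner-gray over 3 cells = 1022  → 3.8859
row 2: Σ corner-gray over 3 cells = 1115  → 4.2395
row 3: Σ corner-gray over 3 cells = 1453  → 5.5246
row 4: Σ corner-gray over 3 cells = 1249  → 4.7490
row 5: Σ corner-gray over 3 cells = 1379  → 5.2433
row 6: Σ corner-gray over 3 cells = 1408  → 5.3535
row 7: Σ corner-gray over 3 cells = 1014  → 3.8555
row 8: Σ corner-gray over 3 cells = 1251  → 4.7566
row 9: Σ corner-gray over 3 cells = 1618  → 6.1520
Σ rows: total corner-gray = 12837  → 48.8093 mm³

48.809


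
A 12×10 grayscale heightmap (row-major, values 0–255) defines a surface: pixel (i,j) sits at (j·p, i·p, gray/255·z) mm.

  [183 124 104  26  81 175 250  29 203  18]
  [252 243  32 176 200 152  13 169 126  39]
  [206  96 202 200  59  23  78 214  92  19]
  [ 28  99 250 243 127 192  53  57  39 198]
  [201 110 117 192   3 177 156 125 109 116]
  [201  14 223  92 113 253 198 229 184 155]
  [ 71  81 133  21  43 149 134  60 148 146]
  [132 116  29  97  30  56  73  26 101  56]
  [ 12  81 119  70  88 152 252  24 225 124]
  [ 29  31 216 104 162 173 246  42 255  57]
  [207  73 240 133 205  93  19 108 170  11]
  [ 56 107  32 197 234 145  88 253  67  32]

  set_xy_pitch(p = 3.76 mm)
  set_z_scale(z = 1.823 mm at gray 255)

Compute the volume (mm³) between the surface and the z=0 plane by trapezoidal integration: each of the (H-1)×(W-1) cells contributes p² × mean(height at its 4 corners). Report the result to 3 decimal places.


1239.901

height_mm = gray/255 × 1.823; cell vol = 3.76² × mean(4 corners)
unit = 3.76² × 1.823 / (4×255) = 0.0252675 mm³ per gray-sum
row 0: Σ corner-gray over 9 cells = 4698  → 118.7067
row 1: Σ corner-gray over 9 cells = 4666  → 117.8981
row 2: Σ corner-gray over 9 cells = 4499  → 113.6785
row 3: Σ corner-gray over 9 cells = 4641  → 117.2664
row 4: Σ corner-gray over 9 cells = 5263  → 132.9828
row 5: Σ corner-gray over 9 cells = 4723  → 119.3384
row 6: Σ corner-gray over 9 cells = 2999  → 75.7772
row 7: Σ corner-gray over 9 cells = 3402  → 85.9600
row 8: Σ corner-gray over 9 cells = 4702  → 118.8078
row 9: Σ corner-gray over 9 cells = 4844  → 122.3957
row 10: Σ corner-gray over 9 cells = 4634  → 117.0896
Σ rows: total corner-gray = 49071  → 1239.9012 mm³


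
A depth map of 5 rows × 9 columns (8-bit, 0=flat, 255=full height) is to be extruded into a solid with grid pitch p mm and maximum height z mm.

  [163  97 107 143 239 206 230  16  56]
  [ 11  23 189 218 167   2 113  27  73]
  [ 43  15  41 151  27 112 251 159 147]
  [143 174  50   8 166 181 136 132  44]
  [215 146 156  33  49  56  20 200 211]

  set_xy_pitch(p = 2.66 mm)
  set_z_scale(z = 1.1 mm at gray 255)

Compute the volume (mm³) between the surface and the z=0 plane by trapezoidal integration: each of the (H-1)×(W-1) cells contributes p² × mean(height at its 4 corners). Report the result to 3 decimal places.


109.353

height_mm = gray/255 × 1.1; cell vol = 2.66² × mean(4 corners)
unit = 2.66² × 1.1 / (4×255) = 0.00763055 mm³ per gray-sum
row 0: Σ corner-gray over 8 cells = 3857  → 29.4310
row 1: Σ corner-gray over 8 cells = 3264  → 24.9061
row 2: Σ corner-gray over 8 cells = 3583  → 27.3403
row 3: Σ corner-gray over 8 cells = 3627  → 27.6760
Σ rows: total corner-gray = 14331  → 109.3534 mm³


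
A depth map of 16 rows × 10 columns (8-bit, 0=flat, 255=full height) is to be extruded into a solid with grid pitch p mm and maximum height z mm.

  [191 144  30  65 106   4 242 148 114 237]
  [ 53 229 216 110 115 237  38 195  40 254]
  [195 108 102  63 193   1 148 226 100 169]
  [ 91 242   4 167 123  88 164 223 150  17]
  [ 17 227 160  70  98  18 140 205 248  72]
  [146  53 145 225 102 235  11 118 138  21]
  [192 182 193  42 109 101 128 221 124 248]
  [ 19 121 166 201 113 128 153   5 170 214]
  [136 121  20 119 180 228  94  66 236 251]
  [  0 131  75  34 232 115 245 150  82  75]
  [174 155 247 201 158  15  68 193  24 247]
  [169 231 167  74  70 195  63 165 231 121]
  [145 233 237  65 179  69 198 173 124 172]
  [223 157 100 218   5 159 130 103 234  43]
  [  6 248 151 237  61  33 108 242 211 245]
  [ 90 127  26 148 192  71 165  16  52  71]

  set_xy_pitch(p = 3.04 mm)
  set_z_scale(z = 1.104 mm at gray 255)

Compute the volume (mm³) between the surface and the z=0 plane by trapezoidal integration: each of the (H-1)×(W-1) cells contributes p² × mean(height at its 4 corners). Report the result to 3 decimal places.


height_mm = gray/255 × 1.104; cell vol = 3.04² × mean(4 corners)
unit = 3.04² × 1.104 / (4×255) = 0.0100027 mm³ per gray-sum
row 0: Σ corner-gray over 9 cells = 4801  → 48.0228
row 1: Σ corner-gray over 9 cells = 4913  → 49.1431
row 2: Σ corner-gray over 9 cells = 4676  → 46.7725
row 3: Σ corner-gray over 9 cells = 4851  → 48.5230
row 4: Σ corner-gray over 9 cells = 4642  → 46.4324
row 5: Σ corner-gray over 9 cells = 4861  → 48.6230
row 6: Σ corner-gray over 9 cells = 4987  → 49.8833
row 7: Σ corner-gray over 9 cells = 4862  → 48.6330
row 8: Σ corner-gray over 9 cells = 4718  → 47.1926
row 9: Σ corner-gray over 9 cells = 4746  → 47.4727
row 10: Σ corner-gray over 9 cells = 5225  → 52.2640
row 11: Σ corner-gray over 9 cells = 5555  → 55.5648
row 12: Σ corner-gray over 9 cells = 5351  → 53.5243
row 13: Σ corner-gray over 9 cells = 5311  → 53.1242
row 14: Σ corner-gray over 9 cells = 4588  → 45.8923
Σ rows: total corner-gray = 74087  → 741.0680 mm³

741.068


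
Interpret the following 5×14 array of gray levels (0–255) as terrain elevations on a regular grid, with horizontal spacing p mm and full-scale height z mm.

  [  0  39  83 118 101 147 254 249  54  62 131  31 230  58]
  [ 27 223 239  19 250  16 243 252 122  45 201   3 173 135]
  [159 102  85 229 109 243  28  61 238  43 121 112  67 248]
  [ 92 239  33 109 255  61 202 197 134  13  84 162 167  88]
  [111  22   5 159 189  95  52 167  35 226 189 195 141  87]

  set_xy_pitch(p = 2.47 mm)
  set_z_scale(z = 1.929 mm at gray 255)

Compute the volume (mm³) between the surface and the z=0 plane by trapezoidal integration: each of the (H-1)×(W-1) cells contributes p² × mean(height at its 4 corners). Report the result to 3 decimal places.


height_mm = gray/255 × 1.929; cell vol = 2.47² × mean(4 corners)
unit = 2.47² × 1.929 / (4×255) = 0.0115379 mm³ per gray-sum
row 0: Σ corner-gray over 13 cells = 6790  → 78.3422
row 1: Σ corner-gray over 13 cells = 7017  → 80.9613
row 2: Σ corner-gray over 13 cells = 6775  → 78.1691
row 3: Σ corner-gray over 13 cells = 6640  → 76.6115
Σ rows: total corner-gray = 27222  → 314.0841 mm³

314.084


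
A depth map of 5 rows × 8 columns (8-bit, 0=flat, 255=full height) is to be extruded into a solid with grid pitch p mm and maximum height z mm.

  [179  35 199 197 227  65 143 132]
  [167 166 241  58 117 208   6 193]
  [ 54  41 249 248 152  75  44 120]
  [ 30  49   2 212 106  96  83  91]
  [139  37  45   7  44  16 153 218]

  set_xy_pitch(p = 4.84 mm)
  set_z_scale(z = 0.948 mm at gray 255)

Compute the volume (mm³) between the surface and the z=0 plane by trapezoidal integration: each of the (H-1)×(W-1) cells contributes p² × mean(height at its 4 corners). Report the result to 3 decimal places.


281.425

height_mm = gray/255 × 0.948; cell vol = 4.84² × mean(4 corners)
unit = 4.84² × 0.948 / (4×255) = 0.021772 mm³ per gray-sum
row 0: Σ corner-gray over 7 cells = 3995  → 86.9793
row 1: Σ corner-gray over 7 cells = 3744  → 81.5145
row 2: Σ corner-gray over 7 cells = 3009  → 65.5120
row 3: Σ corner-gray over 7 cells = 2178  → 47.4195
Σ rows: total corner-gray = 12926  → 281.4252 mm³


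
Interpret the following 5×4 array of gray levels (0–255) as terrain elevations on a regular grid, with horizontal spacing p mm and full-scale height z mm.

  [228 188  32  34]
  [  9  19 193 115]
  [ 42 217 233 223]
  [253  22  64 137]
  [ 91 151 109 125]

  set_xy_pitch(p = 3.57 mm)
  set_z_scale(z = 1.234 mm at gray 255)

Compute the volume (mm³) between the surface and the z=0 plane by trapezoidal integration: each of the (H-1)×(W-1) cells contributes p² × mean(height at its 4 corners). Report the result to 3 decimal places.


height_mm = gray/255 × 1.234; cell vol = 3.57² × mean(4 corners)
unit = 3.57² × 1.234 / (4×255) = 0.0154188 mm³ per gray-sum
row 0: Σ corner-gray over 3 cells = 1250  → 19.2735
row 1: Σ corner-gray over 3 cells = 1713  → 26.4125
row 2: Σ corner-gray over 3 cells = 1727  → 26.6283
row 3: Σ corner-gray over 3 cells = 1298  → 20.0136
Σ rows: total corner-gray = 5988  → 92.3280 mm³

92.328


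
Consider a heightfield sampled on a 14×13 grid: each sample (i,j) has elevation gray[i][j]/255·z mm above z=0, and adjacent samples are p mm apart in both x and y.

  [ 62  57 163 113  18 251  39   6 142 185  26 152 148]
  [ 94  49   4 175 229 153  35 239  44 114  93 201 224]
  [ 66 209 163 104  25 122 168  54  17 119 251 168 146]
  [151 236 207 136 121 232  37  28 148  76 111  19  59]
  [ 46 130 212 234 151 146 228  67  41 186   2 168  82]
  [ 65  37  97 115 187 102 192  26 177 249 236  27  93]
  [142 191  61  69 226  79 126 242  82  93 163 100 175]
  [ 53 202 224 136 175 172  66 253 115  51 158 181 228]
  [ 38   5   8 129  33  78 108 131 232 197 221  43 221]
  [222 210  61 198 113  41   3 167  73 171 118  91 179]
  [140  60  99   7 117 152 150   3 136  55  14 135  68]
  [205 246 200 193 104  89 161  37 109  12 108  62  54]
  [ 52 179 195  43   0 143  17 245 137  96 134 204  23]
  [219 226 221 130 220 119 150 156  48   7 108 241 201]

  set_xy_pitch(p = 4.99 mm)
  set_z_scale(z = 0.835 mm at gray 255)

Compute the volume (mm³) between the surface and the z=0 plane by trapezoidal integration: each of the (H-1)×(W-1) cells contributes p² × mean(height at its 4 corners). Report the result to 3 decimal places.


height_mm = gray/255 × 0.835; cell vol = 4.99² × mean(4 corners)
unit = 4.99² × 0.835 / (4×255) = 0.0203839 mm³ per gray-sum
row 0: Σ corner-gray over 12 cells = 5504  → 112.1930
row 1: Σ corner-gray over 12 cells = 6002  → 122.3442
row 2: Σ corner-gray over 12 cells = 5924  → 120.7543
row 3: Σ corner-gray over 12 cells = 6170  → 125.7687
row 4: Σ corner-gray over 12 cells = 6306  → 128.5409
row 5: Σ corner-gray over 12 cells = 6229  → 126.9713
row 6: Σ corner-gray over 12 cells = 6928  → 141.2197
row 7: Σ corner-gray over 12 cells = 6376  → 129.9678
row 8: Σ corner-gray over 12 cells = 5522  → 112.5599
row 9: Σ corner-gray over 12 cells = 4957  → 101.0430
row 10: Σ corner-gray over 12 cells = 4965  → 101.2061
row 11: Σ corner-gray over 12 cells = 5762  → 117.4521
row 12: Σ corner-gray over 12 cells = 6533  → 133.1681
Σ rows: total corner-gray = 77178  → 1573.1891 mm³

1573.189


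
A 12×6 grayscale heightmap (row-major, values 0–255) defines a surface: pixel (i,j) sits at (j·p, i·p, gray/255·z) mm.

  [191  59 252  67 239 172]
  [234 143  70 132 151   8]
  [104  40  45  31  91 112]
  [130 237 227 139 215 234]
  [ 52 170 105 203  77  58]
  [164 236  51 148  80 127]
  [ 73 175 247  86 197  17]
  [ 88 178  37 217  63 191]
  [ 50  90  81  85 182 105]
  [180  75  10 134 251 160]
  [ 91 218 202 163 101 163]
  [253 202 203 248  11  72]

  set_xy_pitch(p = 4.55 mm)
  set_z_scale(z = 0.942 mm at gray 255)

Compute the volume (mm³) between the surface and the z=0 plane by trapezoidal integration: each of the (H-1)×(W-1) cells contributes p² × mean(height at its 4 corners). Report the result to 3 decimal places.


height_mm = gray/255 × 0.942; cell vol = 4.55² × mean(4 corners)
unit = 4.55² × 0.942 / (4×255) = 0.0191194 mm³ per gray-sum
row 0: Σ corner-gray over 5 cells = 2831  → 54.1269
row 1: Σ corner-gray over 5 cells = 1864  → 35.6385
row 2: Σ corner-gray over 5 cells = 2630  → 50.2839
row 3: Σ corner-gray over 5 cells = 3220  → 61.5644
row 4: Σ corner-gray over 5 cells = 2541  → 48.5823
row 5: Σ corner-gray over 5 cells = 2821  → 53.9357
row 6: Σ corner-gray over 5 cells = 2769  → 52.9415
row 7: Σ corner-gray over 5 cells = 2300  → 43.9745
row 8: Σ corner-gray over 5 cells = 2311  → 44.1849
row 9: Σ corner-gray over 5 cells = 2902  → 55.4844
row 10: Σ corner-gray over 5 cells = 3275  → 62.6159
Σ rows: total corner-gray = 29464  → 563.3330 mm³

563.333
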